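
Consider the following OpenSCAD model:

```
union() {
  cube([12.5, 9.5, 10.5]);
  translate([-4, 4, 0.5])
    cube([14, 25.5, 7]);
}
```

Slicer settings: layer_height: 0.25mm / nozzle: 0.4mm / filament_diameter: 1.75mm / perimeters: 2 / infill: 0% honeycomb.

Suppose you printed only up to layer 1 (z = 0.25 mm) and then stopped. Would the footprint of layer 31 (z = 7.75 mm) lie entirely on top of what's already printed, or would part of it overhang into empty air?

Compare the two slices. At z = 0.25: the cube (footprint 12.5×9.5) is included at this height (area 118.75 mm²); the cube at (-4, 4) is absent (z outside [0.5, 7.5]); Combining (union): only the 12.5×9.5 cube is present, so the union is just that shape — area = 118.75 mm². At z = 7.75: the cube is present — its section is the full 12.5×9.5 rectangle (area 118.75 mm²); the cube at (-4, 4) is absent (z outside [0.5, 7.5]); Merging all regions: only the 12.5×9.5 cube is present, so the union is just that shape — area = 118.75 mm². Checking containment: the cross-section at z = 7.75 is a subset of the cross-section at z = 0.25.

entirely on top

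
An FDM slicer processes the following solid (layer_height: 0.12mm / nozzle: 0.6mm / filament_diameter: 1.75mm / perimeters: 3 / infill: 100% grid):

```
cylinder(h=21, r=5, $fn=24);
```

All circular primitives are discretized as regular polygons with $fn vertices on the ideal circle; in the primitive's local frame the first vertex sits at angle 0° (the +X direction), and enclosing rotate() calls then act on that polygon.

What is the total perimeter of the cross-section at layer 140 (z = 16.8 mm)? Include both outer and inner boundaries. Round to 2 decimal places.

At z = 16.8 mm: the r=5 cylinder gives a regular 24-gon of circumradius 5 (constant along its height) (perimeter = 2·24·5.000·sin(180°/24) = 31.33 mm). Overall, the cross-section is a single solid region. Total boundary length (outer) = 31.33 mm.

31.33 mm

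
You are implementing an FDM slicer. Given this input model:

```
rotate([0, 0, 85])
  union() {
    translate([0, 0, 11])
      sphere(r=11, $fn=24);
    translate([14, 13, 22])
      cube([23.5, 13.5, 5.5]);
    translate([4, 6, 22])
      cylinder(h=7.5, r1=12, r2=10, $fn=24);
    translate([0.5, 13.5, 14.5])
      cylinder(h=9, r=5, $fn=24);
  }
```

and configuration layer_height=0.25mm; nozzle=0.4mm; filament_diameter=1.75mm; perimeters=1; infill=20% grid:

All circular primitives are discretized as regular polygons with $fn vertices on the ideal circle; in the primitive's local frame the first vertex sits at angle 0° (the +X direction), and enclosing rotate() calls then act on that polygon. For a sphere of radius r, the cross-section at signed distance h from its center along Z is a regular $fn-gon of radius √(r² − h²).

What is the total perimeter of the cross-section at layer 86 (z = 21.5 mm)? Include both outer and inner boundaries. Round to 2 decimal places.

51.87 mm

At z = 21.5 mm: the sphere: section is a regular 24-gon, circumradius = √(r²−h²) = √(11²−10.5²) = 3.279 (perimeter = 2·24·3.279·sin(180°/24) = 20.54 mm); the cube at (14, 13) is not intersected at this z (z outside [22, 27.5]); the cone at (4, 6) does not reach this height (z outside [22, 29.5]); the r=5 cylinder at (0.5, 13.5) contributes a regular 24-gon of circumradius 5 (perimeter = 2·24·5.000·sin(180°/24) = 31.33 mm); Merging all regions: the 2 present regions are separate (no shared area or edge), so areas and boundary lengths simply add and each stays a separate island — boundary = 51.87 mm; (whole slice rotated 85° about Z — lengths, areas and connectivity unchanged). Overall, the cross-section has 2 separate islands. Total boundary length (outer) = 51.87 mm.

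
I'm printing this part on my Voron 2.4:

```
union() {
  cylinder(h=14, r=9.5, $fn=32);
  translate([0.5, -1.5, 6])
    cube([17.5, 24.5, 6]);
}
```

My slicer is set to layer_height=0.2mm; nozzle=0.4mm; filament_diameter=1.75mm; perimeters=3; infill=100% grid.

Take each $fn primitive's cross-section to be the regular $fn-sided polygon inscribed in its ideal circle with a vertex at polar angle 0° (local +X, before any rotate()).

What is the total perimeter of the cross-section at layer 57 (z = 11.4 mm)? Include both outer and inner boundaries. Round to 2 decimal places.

107.89 mm

At z = 11.4 mm: the cylinder: section is a regular 32-gon, circumradius r=9.5 (perimeter = 2·32·9.500·sin(180°/32) = 59.59 mm); the 17.5×24.5 cube at (0.5, -1.5) contributes its full rectangle (perimeter 84.00 mm); Merging all regions: the regions partially overlap (shared area 79.08 mm²), so the edge portions inside another operand are dropped and the merged outline is re-measured after clipping — boundary = 107.89 mm. Overall, the cross-section is a single solid region. Total boundary length (outer) = 107.89 mm.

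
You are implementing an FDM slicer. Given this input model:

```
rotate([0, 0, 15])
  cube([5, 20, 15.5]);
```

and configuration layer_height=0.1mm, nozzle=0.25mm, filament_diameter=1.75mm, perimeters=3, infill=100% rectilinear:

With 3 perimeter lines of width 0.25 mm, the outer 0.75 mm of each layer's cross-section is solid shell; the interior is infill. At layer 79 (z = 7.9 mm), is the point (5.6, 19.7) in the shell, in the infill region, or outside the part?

At z = 7.9 mm: the 5×20 cube contributes its full rectangle; (whole slice rotated 15° about Z — lengths, areas and connectivity unchanged). Overall, the cross-section is a single solid region. Undo the 15° rotation: the query point maps to (10.508, 17.579) in the un-rotated model frame. The nearest boundary edge runs (5.00, 0.00)→(5.00, 20.00); distance from the point to it = 5.51 mm. The point is not inside any of the regions above, so it lies outside the cross-section (5.51 mm from the nearest boundary).

outside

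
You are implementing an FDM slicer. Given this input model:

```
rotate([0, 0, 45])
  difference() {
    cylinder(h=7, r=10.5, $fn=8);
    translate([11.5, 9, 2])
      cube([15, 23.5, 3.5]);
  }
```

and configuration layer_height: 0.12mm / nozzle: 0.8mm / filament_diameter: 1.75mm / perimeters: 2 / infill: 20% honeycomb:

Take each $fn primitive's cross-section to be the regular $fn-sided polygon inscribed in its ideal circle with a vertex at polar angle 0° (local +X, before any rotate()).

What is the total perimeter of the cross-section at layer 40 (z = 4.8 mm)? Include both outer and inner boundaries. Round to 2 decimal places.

64.29 mm

At z = 4.8 mm: the r=10.5 cylinder contributes a regular 8-gon of circumradius 10.5 (perimeter = 2·8·10.500·sin(180°/8) = 64.29 mm); the cube at (11.5, 9) (footprint 15×23.5) is included at this height (perimeter 77.00 mm); After the difference (first − rest): starting from the r=10.5 cylinder, the 15×23.5 cube at (11.5, 9) misses the remaining region (no effect) — boundary = 64.29 mm; (whole slice rotated 45° about Z — lengths, areas and connectivity unchanged). Overall, the cross-section is a single solid region. Total boundary length (outer) = 64.29 mm.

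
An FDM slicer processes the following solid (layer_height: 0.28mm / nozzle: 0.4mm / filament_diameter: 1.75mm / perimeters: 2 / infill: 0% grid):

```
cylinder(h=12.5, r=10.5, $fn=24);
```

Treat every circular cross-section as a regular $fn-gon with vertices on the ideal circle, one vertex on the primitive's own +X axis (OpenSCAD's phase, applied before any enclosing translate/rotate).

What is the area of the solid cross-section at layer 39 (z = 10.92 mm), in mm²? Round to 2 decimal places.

At z = 10.92 mm: the r=10.5 cylinder gives a regular 24-gon of circumradius 10.5 (constant along its height) (area = (24/2)·10.500²·sin(360°/24) = 342.42 mm²). Overall, the cross-section is a single solid region. Net area = 342.42 mm².

342.42 mm²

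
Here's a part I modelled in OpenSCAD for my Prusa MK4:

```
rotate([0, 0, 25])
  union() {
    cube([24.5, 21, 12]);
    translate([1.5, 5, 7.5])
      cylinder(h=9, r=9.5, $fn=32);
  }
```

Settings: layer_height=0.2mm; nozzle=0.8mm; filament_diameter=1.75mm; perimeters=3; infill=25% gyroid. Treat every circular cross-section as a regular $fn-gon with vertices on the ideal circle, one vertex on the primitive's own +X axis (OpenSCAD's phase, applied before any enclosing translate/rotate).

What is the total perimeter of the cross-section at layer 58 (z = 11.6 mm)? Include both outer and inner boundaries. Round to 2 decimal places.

105.02 mm

At z = 11.6 mm: the 24.5×21 cube contributes its full rectangle (perimeter 91.00 mm); the r=9.5 cylinder at (1.5, 5) contributes a regular 32-gon of circumradius 9.5 (perimeter = 2·32·9.500·sin(180°/32) = 59.59 mm); Merging all regions: the regions partially overlap (shared area 137.11 mm²), so the edge portions inside another operand are dropped and the merged outline is re-measured after clipping — boundary = 105.02 mm; (whole slice rotated 25° about Z — lengths, areas and connectivity unchanged). Overall, the cross-section is a single solid region. Total boundary length (outer) = 105.02 mm.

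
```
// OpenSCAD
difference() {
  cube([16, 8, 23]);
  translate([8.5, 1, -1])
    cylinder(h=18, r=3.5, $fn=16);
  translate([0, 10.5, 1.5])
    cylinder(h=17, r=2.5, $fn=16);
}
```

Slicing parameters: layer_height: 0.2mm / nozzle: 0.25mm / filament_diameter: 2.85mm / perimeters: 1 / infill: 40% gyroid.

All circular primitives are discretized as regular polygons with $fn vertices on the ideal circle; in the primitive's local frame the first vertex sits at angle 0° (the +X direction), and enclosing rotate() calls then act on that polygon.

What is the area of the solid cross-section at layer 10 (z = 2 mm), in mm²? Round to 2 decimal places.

102.45 mm²

At z = 2 mm: the 16×8 cube contributes its full rectangle (area 128.00 mm²); the cylinder at (8.5, 1): section is a regular 16-gon, circumradius r=3.5 (area = (16/2)·3.500²·sin(360°/16) = 37.50 mm²); the r=2.5 cylinder at (0, 10.5) gives a regular 16-gon of circumradius 2.5 (constant along its height) (area = (16/2)·2.500²·sin(360°/16) = 19.13 mm²); Taking the first minus the rest: starting from the 16×8 cube (128.00 mm²), the r=3.5 cylinder at (8.5, 1) partially overlaps it — only the 25.55 mm² overlap (of its 37.50 mm²) is removed, clipping the outline; the r=2.5 cylinder at (0, 10.5) misses the remaining region (no effect) — area = 102.45 mm². Overall, the cross-section is a single solid region. Net area = 102.45 mm².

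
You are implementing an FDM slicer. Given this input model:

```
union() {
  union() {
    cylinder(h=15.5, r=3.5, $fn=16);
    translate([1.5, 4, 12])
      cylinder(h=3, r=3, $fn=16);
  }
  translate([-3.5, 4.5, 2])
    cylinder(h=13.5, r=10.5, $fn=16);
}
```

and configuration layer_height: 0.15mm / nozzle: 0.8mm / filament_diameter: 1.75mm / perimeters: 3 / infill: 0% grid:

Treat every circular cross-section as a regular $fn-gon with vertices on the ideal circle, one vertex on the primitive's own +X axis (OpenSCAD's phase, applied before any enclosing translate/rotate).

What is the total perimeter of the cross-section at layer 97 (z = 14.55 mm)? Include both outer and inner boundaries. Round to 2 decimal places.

At z = 14.55 mm: the cylinder: section is a regular 16-gon, circumradius r=3.5 (perimeter = 2·16·3.500·sin(180°/16) = 21.85 mm); the r=3 cylinder at (1.5, 4) contributes a regular 16-gon of circumradius 3 (perimeter = 2·16·3.000·sin(180°/16) = 18.73 mm); Merging all regions: the regions partially overlap (shared area 7.08 mm²), so the edge portions inside another operand are dropped and the merged outline is re-measured after clipping — boundary = 29.73 mm; the cylinder at (-3.5, 4.5): section is a regular 16-gon, circumradius r=10.5 (perimeter = 2·16·10.500·sin(180°/16) = 65.55 mm); Combining (union): the result so far lies entirely inside the r=10.5 cylinder at (-3.5, 4.5), so the union is just the r=10.5 cylinder at (-3.5, 4.5) — boundary = 65.55 mm. Overall, the cross-section is a single solid region. Total boundary length (outer) = 65.55 mm.

65.55 mm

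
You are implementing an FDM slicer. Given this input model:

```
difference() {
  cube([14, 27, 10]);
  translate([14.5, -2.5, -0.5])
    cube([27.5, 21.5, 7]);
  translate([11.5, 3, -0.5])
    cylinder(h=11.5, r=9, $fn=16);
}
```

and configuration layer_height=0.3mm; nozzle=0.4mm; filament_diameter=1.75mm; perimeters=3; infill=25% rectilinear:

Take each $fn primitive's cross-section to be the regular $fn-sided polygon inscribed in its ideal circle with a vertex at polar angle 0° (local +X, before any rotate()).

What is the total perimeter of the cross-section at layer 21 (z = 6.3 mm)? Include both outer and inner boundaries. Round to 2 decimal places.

At z = 6.3 mm: the 14×27 cube contributes its full rectangle (perimeter 82.00 mm); the cube at (14.5, -2.5) is present — its section is the full 27.5×21.5 rectangle (perimeter 98.00 mm); the r=9 cylinder at (11.5, 3) contributes a regular 16-gon of circumradius 9 (perimeter = 2·16·9.000·sin(180°/16) = 56.19 mm); After the difference (first − rest): starting from the 14×27 cube, the 27.5×21.5 cube at (14.5, -2.5) misses the remaining region (no effect); the r=9 cylinder at (11.5, 3) partially overlaps it — only the 117.48 mm² overlap (of its 247.98 mm²) is removed, clipping the outline — boundary = 79.25 mm. Overall, the cross-section is a single solid region. Total boundary length (outer) = 79.25 mm.

79.25 mm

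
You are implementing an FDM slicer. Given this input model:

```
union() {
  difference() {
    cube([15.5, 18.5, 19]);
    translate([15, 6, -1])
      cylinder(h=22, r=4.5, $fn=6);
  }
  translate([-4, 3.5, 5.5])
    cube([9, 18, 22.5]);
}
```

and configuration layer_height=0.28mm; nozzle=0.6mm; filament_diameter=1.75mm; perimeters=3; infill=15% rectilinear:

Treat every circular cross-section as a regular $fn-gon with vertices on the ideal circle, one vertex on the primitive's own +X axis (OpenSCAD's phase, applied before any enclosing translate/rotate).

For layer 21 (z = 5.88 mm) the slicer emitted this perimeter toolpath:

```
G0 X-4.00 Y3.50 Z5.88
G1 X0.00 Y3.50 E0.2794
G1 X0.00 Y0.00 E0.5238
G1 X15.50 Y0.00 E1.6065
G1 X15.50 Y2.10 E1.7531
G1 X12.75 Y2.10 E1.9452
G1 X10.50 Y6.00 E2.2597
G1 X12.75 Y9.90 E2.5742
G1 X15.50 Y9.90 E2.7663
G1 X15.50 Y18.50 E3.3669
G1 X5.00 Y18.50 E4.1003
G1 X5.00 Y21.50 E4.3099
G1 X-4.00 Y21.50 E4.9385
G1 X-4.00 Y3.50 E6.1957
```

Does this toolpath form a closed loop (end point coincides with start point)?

Start point (G0): (-4.00, 3.50). End point (last G1): the path returns to the start — closed.

yes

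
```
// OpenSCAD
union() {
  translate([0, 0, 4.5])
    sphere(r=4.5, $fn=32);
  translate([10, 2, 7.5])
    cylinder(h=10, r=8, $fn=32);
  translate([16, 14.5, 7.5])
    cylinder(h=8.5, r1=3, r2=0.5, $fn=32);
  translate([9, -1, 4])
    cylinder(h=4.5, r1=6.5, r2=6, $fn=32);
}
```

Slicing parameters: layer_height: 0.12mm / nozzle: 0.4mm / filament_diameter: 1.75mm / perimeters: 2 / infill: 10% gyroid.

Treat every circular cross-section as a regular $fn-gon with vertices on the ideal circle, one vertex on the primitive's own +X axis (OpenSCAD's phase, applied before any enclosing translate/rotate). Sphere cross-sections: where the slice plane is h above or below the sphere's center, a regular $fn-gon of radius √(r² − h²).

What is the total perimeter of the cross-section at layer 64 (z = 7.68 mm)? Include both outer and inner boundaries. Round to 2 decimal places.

At z = 7.68 mm: the r=4.5 sphere contributes a regular 32-gon of circumradius √(4.5²−3.18²) = 3.184 (perimeter = 2·32·3.184·sin(180°/32) = 19.97 mm); the r=8 cylinder at (10, 2) contributes a regular 32-gon of circumradius 8 (perimeter = 2·32·8.000·sin(180°/32) = 50.18 mm); the cone at (16, 14.5): at t=0.021 of its height the radius interpolates to r₁+(r₂−r₁)t = 2.947, giving a regular 32-gon of that circumradius (perimeter = 2·32·2.947·sin(180°/32) = 18.49 mm); the cone at (9, -1): at t=0.818 of its height the radius interpolates to r₁+(r₂−r₁)t = 6.091, giving a regular 32-gon of that circumradius (perimeter = 2·32·6.091·sin(180°/32) = 38.21 mm); Merging all regions: the regions partially overlap (shared area 107.82 mm²), so the edge portions inside another operand are dropped and the merged outline is re-measured after clipping — boundary = 81.92 mm. Overall, the cross-section has 2 separate islands. Total boundary length (outer) = 81.92 mm.

81.92 mm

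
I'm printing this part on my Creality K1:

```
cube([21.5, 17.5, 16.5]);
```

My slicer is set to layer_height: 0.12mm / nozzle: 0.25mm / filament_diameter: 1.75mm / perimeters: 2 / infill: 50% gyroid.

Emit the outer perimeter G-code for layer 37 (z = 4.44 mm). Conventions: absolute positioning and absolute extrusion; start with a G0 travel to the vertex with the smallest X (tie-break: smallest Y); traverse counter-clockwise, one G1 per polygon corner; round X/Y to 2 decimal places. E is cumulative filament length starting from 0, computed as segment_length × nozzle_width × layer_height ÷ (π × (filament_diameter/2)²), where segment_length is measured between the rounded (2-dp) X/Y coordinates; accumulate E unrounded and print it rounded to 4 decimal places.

At z = 4.44 mm: the cube is present — its section is the full 21.5×17.5 rectangle. The outline is a single polygon with 4 vertices. Extrusion per mm of travel: 0.25 × 0.12 / (π × 0.875²) = 0.012473. Accumulating E over each segment gives final E = 0.9729.

G0 X0.00 Y0.00 Z4.44
G1 X21.50 Y0.00 E0.2682
G1 X21.50 Y17.50 E0.4864
G1 X0.00 Y17.50 E0.7546
G1 X0.00 Y0.00 E0.9729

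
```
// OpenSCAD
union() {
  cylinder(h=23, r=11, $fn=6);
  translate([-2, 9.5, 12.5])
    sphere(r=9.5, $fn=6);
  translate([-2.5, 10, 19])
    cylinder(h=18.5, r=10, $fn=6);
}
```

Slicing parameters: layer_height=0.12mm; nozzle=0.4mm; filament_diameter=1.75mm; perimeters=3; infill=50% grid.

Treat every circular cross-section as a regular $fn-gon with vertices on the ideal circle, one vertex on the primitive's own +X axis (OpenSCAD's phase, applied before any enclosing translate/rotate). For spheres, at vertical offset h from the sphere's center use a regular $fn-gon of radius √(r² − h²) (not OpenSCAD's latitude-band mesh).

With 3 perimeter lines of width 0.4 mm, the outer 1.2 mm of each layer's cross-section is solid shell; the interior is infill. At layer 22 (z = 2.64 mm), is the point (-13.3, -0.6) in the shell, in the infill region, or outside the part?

outside

At z = 2.64 mm: the cylinder: section is a regular 6-gon, circumradius r=11; the sphere at (-2, 9.5) is not intersected at this z (|z−center|=9.860 > r=9.5); the cylinder at (-2.5, 10) is absent (z outside [19, 37.5]); Combining (union): only the r=11 cylinder is present, so the union is just that shape — 1 connected region. Overall, the cross-section is a single solid region. The nearest boundary edge runs (-5.50, 9.53)→(-11.00, 0.00); distance from the point to it = 2.38 mm. The point is not inside any of the regions above, so it lies outside the cross-section (2.38 mm from the nearest boundary).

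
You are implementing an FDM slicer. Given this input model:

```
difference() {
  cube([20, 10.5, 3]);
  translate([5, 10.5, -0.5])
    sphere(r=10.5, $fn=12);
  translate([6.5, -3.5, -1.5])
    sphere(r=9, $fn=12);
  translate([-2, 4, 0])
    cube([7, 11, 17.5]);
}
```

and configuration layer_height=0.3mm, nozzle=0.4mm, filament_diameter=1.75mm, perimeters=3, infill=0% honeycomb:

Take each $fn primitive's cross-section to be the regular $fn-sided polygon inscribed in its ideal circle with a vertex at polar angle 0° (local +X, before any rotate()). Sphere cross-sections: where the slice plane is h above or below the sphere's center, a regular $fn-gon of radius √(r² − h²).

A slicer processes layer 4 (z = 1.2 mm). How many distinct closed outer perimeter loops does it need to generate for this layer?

At z = 1.2 mm: the cube (footprint 20×10.5) is included at this height; the r=10.5 sphere at (5, 10.5) slices to a regular 12-gon of circumradius 10.361 (√(r²−h²) with h=1.7 from center); the sphere at (6.5, -3.5): section is a regular 12-gon, circumradius = √(r²−h²) = √(9²−2.7²) = 8.585; the cube at (-2, 4) is present — its section is the full 7×11 rectangle; Subtracting the remaining from the first: starting from the 20×10.5 cube, the r=10.5 sphere at (5, 10.5) partially overlaps it — only the 128.98 mm² overlap (of its 322.08 mm²) is removed, clipping the outline; the r=9 sphere at (6.5, -3.5) partially overlaps it — only the 16.18 mm² overlap (of its 221.13 mm²) is removed, clipping the outline; the 7×11 cube at (-2, 4) misses the remaining region (no effect) — 1 connected region. The result has 1 disconnected region.

1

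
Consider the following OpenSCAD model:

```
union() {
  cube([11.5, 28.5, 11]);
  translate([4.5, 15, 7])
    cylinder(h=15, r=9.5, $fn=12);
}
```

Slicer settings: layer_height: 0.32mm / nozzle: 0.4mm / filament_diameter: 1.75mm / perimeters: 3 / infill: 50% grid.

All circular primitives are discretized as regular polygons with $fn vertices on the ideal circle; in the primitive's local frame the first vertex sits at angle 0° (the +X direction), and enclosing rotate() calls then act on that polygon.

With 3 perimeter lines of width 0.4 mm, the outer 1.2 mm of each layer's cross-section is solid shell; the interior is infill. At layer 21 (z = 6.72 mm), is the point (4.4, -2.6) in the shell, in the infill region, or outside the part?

At z = 6.72 mm: the 11.5×28.5 cube contributes its full rectangle; the cylinder at (4.5, 15) is not intersected at this z (z outside [7, 22]); Taking the union: only the 11.5×28.5 cube is present, so the union is just that shape — 1 connected region. Overall, the cross-section is a single solid region. The nearest boundary edge runs (0.00, 0.00)→(11.50, 0.00); distance from the point to it = 2.60 mm. The point is not inside any of the regions above, so it lies outside the cross-section (2.60 mm from the nearest boundary).

outside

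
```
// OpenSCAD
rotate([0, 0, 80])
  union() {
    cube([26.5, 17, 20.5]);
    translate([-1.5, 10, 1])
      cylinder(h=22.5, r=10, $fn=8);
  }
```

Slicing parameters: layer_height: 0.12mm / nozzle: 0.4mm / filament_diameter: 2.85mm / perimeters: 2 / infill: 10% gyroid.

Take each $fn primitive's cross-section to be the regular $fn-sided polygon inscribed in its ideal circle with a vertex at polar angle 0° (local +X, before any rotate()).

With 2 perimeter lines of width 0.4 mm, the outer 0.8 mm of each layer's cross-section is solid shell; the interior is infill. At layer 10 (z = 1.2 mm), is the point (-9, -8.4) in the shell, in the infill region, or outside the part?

shell

At z = 1.2 mm: the cube (footprint 26.5×17) is included at this height; the r=10 cylinder at (-1.5, 10) gives a regular 8-gon of circumradius 10 (constant along its height); Merging all regions: the regions partially overlap (shared area 105.53 mm²), so overlapping operands fuse into one piece — 1 connected region; (rotated 80° about Z; rotation is an isometry so areas/perimeters/island counts are preserved). Overall, the cross-section is a single solid region. Undo the 80° rotation: the query point maps to (-9.835, 7.405) in the un-rotated model frame. The nearest boundary edge runs (-8.57, 2.93)→(-11.50, 10.00); distance from the point to it = 0.54 mm. The point is inside the cross-section, 0.54 mm from the nearest boundary — within the 0.8 mm shell band (2 × 0.4).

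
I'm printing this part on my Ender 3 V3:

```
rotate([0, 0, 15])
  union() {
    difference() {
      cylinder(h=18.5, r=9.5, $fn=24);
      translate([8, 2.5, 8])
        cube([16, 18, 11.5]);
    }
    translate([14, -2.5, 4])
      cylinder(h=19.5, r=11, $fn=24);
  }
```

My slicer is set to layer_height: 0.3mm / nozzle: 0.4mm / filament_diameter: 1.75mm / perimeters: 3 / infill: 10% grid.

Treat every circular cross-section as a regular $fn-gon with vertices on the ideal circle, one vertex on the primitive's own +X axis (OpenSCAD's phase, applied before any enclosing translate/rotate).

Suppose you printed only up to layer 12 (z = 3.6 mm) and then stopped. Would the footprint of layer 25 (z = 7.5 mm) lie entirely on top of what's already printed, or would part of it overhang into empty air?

part overhangs

Compare the two slices. At z = 3.6: the r=9.5 cylinder contributes a regular 24-gon of circumradius 9.5 (area = (24/2)·9.500²·sin(360°/24) = 280.30 mm²); the cube at (8, 2.5) is absent (z outside [8, 19.5]); After the difference (first − rest): none of the subtracted shapes is present at this height, so the r=9.5 cylinder is unchanged — area = 280.30 mm²; the cylinder at (14, -2.5) is absent (z outside [4, 23.5]); Taking the union: only that combined region is present, so the union is just that shape — area = 280.30 mm²; (rotated 15° about Z; rotation is an isometry so areas/perimeters/island counts are preserved). At z = 7.5: the r=9.5 cylinder contributes a regular 24-gon of circumradius 9.5 (area = (24/2)·9.500²·sin(360°/24) = 280.30 mm²); the cube at (8, 2.5) is absent (z outside [8, 19.5]); Taking the first minus the rest: none of the subtracted shapes is present at this height, so the r=9.5 cylinder is unchanged — area = 280.30 mm²; the cylinder at (14, -2.5): section is a regular 24-gon, circumradius r=11 (area = (24/2)·11.000²·sin(360°/24) = 375.81 mm²); Merging all regions: the regions partially overlap — summed areas 656.11 mm² minus the doubly-counted overlap 61.82 mm² gives 594.28 mm² — area = 594.28 mm²; (whole slice rotated 15° about Z — lengths, areas and connectivity unchanged). Checking containment: at z = 7.5 the cross-section extends beyond the z = 3.6 cross-section by about 313.98 mm².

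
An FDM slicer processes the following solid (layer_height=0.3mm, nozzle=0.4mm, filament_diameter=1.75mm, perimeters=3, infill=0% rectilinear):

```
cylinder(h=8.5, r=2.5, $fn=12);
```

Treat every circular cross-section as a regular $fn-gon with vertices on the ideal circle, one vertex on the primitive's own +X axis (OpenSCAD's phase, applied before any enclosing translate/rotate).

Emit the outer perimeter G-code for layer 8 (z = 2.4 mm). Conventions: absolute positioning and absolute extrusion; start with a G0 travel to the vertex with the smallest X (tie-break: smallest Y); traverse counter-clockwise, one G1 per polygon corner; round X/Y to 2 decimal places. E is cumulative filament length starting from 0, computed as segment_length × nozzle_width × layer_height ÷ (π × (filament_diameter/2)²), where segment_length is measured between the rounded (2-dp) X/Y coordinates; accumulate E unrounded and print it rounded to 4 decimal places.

G0 X-2.50 Y0.00 Z2.40
G1 X-2.17 Y-1.25 E0.0645
G1 X-1.25 Y-2.17 E0.1294
G1 X0.00 Y-2.50 E0.1939
G1 X1.25 Y-2.17 E0.2584
G1 X2.17 Y-1.25 E0.3233
G1 X2.50 Y0.00 E0.3878
G1 X2.17 Y1.25 E0.4523
G1 X1.25 Y2.17 E0.5172
G1 X0.00 Y2.50 E0.5817
G1 X-1.25 Y2.17 E0.6462
G1 X-2.17 Y1.25 E0.7111
G1 X-2.50 Y0.00 E0.7756

At z = 2.4 mm: the cylinder: section is a regular 12-gon, circumradius r=2.5. The outline is a single polygon with 12 vertices. Extrusion per mm of travel: 0.4 × 0.3 / (π × 0.875²) = 0.049890. Accumulating E over each segment gives final E = 0.7756.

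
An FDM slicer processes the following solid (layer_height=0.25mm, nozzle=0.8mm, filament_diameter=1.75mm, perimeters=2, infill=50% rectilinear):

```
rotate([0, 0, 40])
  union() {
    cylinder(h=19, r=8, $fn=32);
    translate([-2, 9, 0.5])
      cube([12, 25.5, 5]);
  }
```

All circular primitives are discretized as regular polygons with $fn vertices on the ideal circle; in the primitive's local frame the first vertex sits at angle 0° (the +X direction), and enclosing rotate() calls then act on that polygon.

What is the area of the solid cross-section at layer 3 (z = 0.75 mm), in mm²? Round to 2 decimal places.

At z = 0.75 mm: the r=8 cylinder gives a regular 32-gon of circumradius 8 (constant along its height) (area = (32/2)·8.000²·sin(360°/32) = 199.77 mm²); the cube at (-2, 9) is present — its section is the full 12×25.5 rectangle (area 306.00 mm²); Combining (union): the 2 present regions are separate (no shared area or edge), so areas and boundary lengths simply add and each stays a separate island — area = 505.77 mm²; (whole slice rotated 40° about Z — lengths, areas and connectivity unchanged). Overall, the cross-section has 2 separate islands. Net area = 505.77 mm².

505.77 mm²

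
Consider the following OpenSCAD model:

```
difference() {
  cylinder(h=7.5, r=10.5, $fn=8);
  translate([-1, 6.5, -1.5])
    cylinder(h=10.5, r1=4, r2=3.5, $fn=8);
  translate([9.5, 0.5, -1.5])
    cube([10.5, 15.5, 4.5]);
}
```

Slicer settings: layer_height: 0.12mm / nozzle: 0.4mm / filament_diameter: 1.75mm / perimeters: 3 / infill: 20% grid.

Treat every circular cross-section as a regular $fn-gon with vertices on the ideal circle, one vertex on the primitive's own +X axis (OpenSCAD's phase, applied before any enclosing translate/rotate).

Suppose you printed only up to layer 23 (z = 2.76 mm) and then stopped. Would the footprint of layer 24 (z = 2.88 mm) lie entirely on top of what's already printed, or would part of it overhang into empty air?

Compare the two slices. At z = 2.76: the cylinder: section is a regular 8-gon, circumradius r=10.5 (area = (8/2)·10.500²·sin(360°/8) = 311.83 mm²); the cone at (-1, 6.5) (r1=4→r2=3.5) has section circumradius 3.797 here — a regular 8-gon (area = (8/2)·3.797²·sin(360°/8) = 40.78 mm²); the cube at (9.5, 0.5) is present — its section is the full 10.5×15.5 rectangle (area 162.75 mm²); After the difference (first − rest): starting from the r=10.5 cylinder (311.83 mm²), the cone at (-1, 6.5) partially overlaps it — only the 40.18 mm² overlap (of its 40.78 mm²) is removed, clipping the outline; the 10.5×15.5 cube at (9.5, 0.5) partially overlaps it — only the 0.76 mm² overlap (of its 162.75 mm²) is removed, clipping the outline — area = 270.90 mm². At z = 2.88: the r=10.5 cylinder contributes a regular 8-gon of circumradius 10.5 (area = (8/2)·10.500²·sin(360°/8) = 311.83 mm²); the cone at (-1, 6.5) contributes a regular 8-gon of circumradius 3.791 (interpolated between r1=4 and r2=3.5 at t=0.417) (area = (8/2)·3.791²·sin(360°/8) = 40.66 mm²); the cube at (9.5, 0.5) is present — its section is the full 10.5×15.5 rectangle (area 162.75 mm²); Subtracting the remaining from the first: starting from the r=10.5 cylinder (311.83 mm²), the cone at (-1, 6.5) partially overlaps it — only the 40.07 mm² overlap (of its 40.66 mm²) is removed, clipping the outline; the 10.5×15.5 cube at (9.5, 0.5) partially overlaps it — only the 0.76 mm² overlap (of its 162.75 mm²) is removed, clipping the outline — area = 271.00 mm². Checking containment: the cross-section at z = 2.88 is a subset of the cross-section at z = 2.76.

entirely on top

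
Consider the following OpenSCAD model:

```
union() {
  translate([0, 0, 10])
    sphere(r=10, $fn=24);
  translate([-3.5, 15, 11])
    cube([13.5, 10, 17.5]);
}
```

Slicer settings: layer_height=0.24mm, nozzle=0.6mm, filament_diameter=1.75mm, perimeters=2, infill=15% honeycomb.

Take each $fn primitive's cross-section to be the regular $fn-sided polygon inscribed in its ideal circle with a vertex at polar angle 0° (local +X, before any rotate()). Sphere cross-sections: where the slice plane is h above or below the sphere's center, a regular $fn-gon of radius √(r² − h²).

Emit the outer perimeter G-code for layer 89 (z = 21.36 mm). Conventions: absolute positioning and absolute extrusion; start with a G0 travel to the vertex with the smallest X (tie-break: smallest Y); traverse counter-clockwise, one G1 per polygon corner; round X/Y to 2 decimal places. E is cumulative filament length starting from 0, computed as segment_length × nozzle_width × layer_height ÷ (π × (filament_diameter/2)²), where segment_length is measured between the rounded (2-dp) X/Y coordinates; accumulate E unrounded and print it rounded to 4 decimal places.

At z = 21.36 mm: the sphere is absent (|z−center|=11.360 > r=10); the cube at (-3.5, 15) (footprint 13.5×10) is included at this height; Combining (union): only the 13.5×10 cube at (-3.5, 15) is present, so the union is just that shape — 1 connected region. The outline is a single polygon with 4 vertices. Extrusion per mm of travel: 0.6 × 0.24 / (π × 0.875²) = 0.059868. Accumulating E over each segment gives final E = 2.8138.

G0 X-3.50 Y15.00 Z21.36
G1 X10.00 Y15.00 E0.8082
G1 X10.00 Y25.00 E1.4069
G1 X-3.50 Y25.00 E2.2151
G1 X-3.50 Y15.00 E2.8138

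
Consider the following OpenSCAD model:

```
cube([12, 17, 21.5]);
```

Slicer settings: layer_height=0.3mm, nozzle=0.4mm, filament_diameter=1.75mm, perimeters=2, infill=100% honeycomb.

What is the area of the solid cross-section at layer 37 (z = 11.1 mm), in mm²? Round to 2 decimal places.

204.00 mm²

At z = 11.1 mm: the cube is present — its section is the full 12×17 rectangle (area 204.00 mm²). Overall, the cross-section is a single solid region. Net area = 204.00 mm².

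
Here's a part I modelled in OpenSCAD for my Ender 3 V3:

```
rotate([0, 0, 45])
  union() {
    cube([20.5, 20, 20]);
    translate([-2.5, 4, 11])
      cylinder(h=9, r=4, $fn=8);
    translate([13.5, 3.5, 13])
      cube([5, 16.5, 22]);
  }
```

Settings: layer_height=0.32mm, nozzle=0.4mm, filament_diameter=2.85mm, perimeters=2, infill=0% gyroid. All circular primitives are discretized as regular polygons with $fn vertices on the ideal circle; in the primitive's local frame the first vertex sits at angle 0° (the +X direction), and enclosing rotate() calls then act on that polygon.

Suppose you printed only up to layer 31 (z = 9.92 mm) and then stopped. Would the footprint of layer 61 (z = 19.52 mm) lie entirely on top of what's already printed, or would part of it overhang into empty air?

part overhangs

Compare the two slices. At z = 9.92: the 20.5×20 cube contributes its full rectangle (area 410.00 mm²); the cylinder at (-2.5, 4) is absent (z outside [11, 20]); the cube at (13.5, 3.5) does not reach this height (z outside [13, 35]); Merging all regions: only the 20.5×20 cube is present, so the union is just that shape — area = 410.00 mm²; (rotated 45° about Z; rotation is an isometry so areas/perimeters/island counts are preserved). At z = 19.52: the 20.5×20 cube contributes its full rectangle (area 410.00 mm²); the r=4 cylinder at (-2.5, 4) gives a regular 8-gon of circumradius 4 (constant along its height) (area = (8/2)·4.000²·sin(360°/8) = 45.25 mm²); the cube at (13.5, 3.5) (footprint 5×16.5) is included at this height (area 82.50 mm²); Merging all regions: the regions partially overlap — summed areas 537.75 mm² minus the doubly-counted overlap 87.72 mm² gives 450.04 mm² — area = 450.04 mm²; (whole slice rotated 45° about Z — lengths, areas and connectivity unchanged). Checking containment: at z = 19.52 the cross-section extends beyond the z = 9.92 cross-section by about 40.04 mm².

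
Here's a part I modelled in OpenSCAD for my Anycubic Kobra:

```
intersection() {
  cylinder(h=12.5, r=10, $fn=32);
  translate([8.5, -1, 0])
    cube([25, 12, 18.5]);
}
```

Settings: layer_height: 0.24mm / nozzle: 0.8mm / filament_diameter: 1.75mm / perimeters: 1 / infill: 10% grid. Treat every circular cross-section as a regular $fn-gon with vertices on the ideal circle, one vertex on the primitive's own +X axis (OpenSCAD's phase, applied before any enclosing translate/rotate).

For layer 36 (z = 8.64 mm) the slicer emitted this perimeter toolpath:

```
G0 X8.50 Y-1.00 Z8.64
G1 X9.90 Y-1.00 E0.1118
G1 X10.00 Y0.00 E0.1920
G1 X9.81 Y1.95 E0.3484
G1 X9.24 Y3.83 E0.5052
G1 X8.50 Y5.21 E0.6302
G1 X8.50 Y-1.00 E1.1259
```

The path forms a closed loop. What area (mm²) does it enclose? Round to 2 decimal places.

Apply the shoelace formula to the sequence of (X, Y) vertices; enclosed area = 6.63 mm².

6.63 mm²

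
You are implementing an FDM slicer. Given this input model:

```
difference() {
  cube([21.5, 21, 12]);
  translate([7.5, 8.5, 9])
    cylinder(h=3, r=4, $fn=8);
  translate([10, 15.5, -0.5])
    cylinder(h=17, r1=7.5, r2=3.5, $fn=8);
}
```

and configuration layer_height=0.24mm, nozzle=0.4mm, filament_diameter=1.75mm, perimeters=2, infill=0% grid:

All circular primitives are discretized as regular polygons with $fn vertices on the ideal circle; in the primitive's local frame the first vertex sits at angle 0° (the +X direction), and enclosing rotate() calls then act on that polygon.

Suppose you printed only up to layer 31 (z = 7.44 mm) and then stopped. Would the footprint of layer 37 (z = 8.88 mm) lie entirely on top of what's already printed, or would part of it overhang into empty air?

part overhangs

Compare the two slices. At z = 7.44: the cube is present — its section is the full 21.5×21 rectangle (area 451.50 mm²); the cylinder at (7.5, 8.5) is not intersected at this z (z outside [9, 12]); the cone at (10, 15.5): at t=0.467 of its height the radius interpolates to r₁+(r₂−r₁)t = 5.632, giving a regular 8-gon of that circumradius (area = (8/2)·5.632²·sin(360°/8) = 89.71 mm²); Taking the first minus the rest: starting from the 21.5×21 cube (451.50 mm²), the cone at (10, 15.5) partially overlaps it — only the 89.67 mm² overlap (of its 89.71 mm²) is removed, clipping the outline — area = 361.83 mm². At z = 8.88: the cube (footprint 21.5×21) is included at this height (area 451.50 mm²); the cylinder at (7.5, 8.5) is not intersected at this z (z outside [9, 12]); the cone at (10, 15.5) contributes a regular 8-gon of circumradius 5.293 (interpolated between r1=7.5 and r2=3.5 at t=0.552) (area = (8/2)·5.293²·sin(360°/8) = 79.24 mm²); Subtracting the remaining from the first: starting from the 21.5×21 cube (451.50 mm²), the cone at (10, 15.5) lies wholly inside it (removes its full 79.24 mm² and its 32.41 mm outline becomes a hole wall) — area = 372.26 mm². Checking containment: at z = 8.88 the cross-section extends beyond the z = 7.44 cross-section by about 10.43 mm².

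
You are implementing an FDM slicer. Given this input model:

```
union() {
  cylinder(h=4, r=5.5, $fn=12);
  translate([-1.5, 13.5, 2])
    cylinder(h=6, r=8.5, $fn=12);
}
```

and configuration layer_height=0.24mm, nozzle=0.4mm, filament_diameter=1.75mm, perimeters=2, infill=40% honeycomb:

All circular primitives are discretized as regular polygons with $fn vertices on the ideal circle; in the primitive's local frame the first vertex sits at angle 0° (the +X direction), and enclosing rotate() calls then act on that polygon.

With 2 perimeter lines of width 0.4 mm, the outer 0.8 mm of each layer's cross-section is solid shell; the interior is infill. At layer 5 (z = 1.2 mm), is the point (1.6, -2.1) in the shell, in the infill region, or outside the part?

infill

At z = 1.2 mm: the r=5.5 cylinder gives a regular 12-gon of circumradius 5.5 (constant along its height); the cylinder at (-1.5, 13.5) is not intersected at this z (z outside [2, 8]); Taking the union: only the r=5.5 cylinder is present, so the union is just that shape — 1 connected region. Overall, the cross-section is a single solid region. The nearest boundary edge runs (2.75, -4.76)→(4.76, -2.75); distance from the point to it = 2.70 mm. The point is inside the cross-section and 2.70 mm from the nearest boundary — more than the 0.8 mm shell width (2 × 0.4), so it's in the infill interior.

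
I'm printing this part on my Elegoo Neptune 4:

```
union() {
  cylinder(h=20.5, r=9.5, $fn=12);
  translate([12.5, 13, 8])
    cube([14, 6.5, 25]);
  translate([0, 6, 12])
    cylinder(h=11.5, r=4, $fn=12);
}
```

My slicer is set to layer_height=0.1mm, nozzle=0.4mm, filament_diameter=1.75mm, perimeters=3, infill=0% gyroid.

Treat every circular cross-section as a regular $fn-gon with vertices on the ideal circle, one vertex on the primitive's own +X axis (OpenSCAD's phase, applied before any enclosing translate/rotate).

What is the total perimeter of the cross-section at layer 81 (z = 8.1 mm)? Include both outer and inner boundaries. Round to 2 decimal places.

100.01 mm

At z = 8.1 mm: the cylinder: section is a regular 12-gon, circumradius r=9.5 (perimeter = 2·12·9.500·sin(180°/12) = 59.01 mm); the cube at (12.5, 13) is present — its section is the full 14×6.5 rectangle (perimeter 41.00 mm); the cylinder at (0, 6) is not intersected at this z (z outside [12, 23.5]); Merging all regions: the 2 present regions are separate (no shared area or edge), so areas and boundary lengths simply add and each stays a separate island — boundary = 100.01 mm. Overall, the cross-section has 2 separate islands. Total boundary length (outer) = 100.01 mm.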